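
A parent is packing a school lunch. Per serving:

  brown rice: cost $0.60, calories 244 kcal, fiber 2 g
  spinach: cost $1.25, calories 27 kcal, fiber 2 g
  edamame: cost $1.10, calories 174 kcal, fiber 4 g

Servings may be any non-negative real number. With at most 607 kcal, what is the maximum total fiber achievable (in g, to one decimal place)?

45.0 g

Fiber per kcal: spinach 0.07407, edamame 0.02299, brown rice 0.008197.
With no serving limits, spend the whole calories allowance on spinach: 607 kcal / 27 kcal × 2 g = 45.0 g.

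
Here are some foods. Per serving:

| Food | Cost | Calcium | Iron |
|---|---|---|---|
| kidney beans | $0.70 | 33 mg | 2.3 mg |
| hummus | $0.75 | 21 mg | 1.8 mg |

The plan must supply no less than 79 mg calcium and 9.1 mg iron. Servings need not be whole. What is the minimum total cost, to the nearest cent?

An LP optimum is at a vertex; with two nutrient constraints at most two foods are used. Check each candidate.
kidney beans only: max(79/33, 9.1/2.3) = 3.957 servings → $2.77.
hummus only: max(79/21, 9.1/1.8) = 5.056 servings → $3.79.
kidney beans + hummus with both targets exact would need a negative amount; discard.
The minimum over all feasible corners is $2.77.

$2.77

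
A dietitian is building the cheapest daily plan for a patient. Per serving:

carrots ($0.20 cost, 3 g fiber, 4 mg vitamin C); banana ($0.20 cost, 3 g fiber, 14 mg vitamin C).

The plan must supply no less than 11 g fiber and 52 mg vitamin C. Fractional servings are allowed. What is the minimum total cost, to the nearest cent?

Check every corner: each single food scaled to meet both minima, and each pair solved so both constraints bind.
carrots only: max(11/3, 52/4) = 13 servings → $2.60.
banana only: max(11/3, 52/14) = 3.714 servings → $0.74.
carrots + banana: intersection lies outside the first quadrant.
Cheapest feasible corner: $0.74.

$0.74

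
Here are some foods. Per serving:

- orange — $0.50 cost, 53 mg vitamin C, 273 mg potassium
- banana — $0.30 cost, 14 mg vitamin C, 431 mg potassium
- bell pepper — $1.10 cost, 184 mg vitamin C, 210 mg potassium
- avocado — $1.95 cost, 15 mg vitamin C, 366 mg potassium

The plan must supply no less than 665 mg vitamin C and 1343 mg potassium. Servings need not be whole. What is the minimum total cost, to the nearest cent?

$4.28

This is a tiny linear program; its minimum lies at a vertex of the feasible set. List the vertices and price them.
orange only: max(665/53, 1343/273) = 12.55 servings → $6.27.
banana only: max(665/14, 1343/431) = 47.5 servings → $14.25.
bell pepper only: max(665/184, 1343/210) = 6.395 servings → $7.03.
avocado only: max(665/15, 1343/366) = 44.33 servings → $86.45.
orange + banana: the both-tight solution has a negative serving — not a feasible corner.
orange + bell pepper with both tight: 2.748 servings and 2.823 servings → $4.48.
orange + avocado: the both-tight solution has a negative serving — not a feasible corner.
banana + bell pepper with both tight: 1.407 servings and 3.507 servings → $4.28.
banana + avocado: intersection lies outside the first quadrant.
bell pepper + avocado with both tight: 3.478 servings and 1.674 servings → $7.09.
So the least-cost plan costs $4.28.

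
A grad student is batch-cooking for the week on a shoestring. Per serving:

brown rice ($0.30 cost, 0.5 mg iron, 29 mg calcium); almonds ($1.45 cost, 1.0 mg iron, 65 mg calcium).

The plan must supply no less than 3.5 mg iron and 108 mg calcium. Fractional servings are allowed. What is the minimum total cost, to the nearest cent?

For a min-cost LP with two ≥-constraints, a basic feasible solution has at most two positive variables.
brown rice only: max(3.5/0.5, 108/29) = 7 servings → $2.10.
almonds only: max(3.5/1.0, 108/65) = 3.5 servings → $5.08.
brown rice + almonds with both targets exact would need a negative amount; discard.
Cheapest feasible corner: $2.10.

$2.10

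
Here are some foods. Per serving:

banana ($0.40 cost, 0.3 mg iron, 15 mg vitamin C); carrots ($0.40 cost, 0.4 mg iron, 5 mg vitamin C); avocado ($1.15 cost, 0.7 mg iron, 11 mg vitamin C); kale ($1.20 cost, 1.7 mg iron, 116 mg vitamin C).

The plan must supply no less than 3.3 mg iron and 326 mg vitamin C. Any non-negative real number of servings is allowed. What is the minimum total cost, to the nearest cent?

Check every corner: each single food scaled to meet both minima, and each pair solved so both constraints bind.
banana only: max(3.3/0.3, 326/15) = 21.73 servings → $8.69.
carrots only: max(3.3/0.4, 326/5) = 65.2 servings → $26.08.
avocado only: max(3.3/0.7, 326/11) = 29.64 servings → $34.08.
kale only: max(3.3/1.7, 326/116) = 2.81 servings → $3.37.
banana + carrots: the both-tight solution has a negative serving — not a feasible corner.
banana + avocado with both targets exact would need a negative amount; discard.
banana + kale: intersection lies outside the first quadrant.
carrots + avocado: intersection lies outside the first quadrant.
carrots + kale: intersection lies outside the first quadrant.
avocado + kale: intersection lies outside the first quadrant.
Cheapest feasible corner: $3.37.

$3.37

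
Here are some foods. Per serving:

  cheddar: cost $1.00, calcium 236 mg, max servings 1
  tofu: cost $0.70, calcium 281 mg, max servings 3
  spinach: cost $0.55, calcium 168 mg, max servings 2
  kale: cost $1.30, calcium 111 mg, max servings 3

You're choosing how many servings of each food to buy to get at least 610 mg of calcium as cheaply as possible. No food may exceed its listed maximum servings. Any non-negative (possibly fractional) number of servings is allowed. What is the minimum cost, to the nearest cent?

$1.52

Cost per mg of calcium: tofu $0.0025, spinach $0.0033, cheddar $0.0042, kale $0.0117.
Take 2.171 servings of tofu: +610.0 mg calcium for $1.52 (total $1.52, still need 0.0 mg).
Filling from the cheapest source first is optimal under one linear minimum: $1.52.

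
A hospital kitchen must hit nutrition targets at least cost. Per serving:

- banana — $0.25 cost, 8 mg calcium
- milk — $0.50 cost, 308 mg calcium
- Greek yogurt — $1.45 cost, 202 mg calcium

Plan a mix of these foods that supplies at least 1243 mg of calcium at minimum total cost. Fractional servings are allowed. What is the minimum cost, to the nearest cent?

$2.02

Cost per mg of calcium: milk $0.0016, Greek yogurt $0.0072, banana $0.0312.
With no serving limits, use only milk: 1243 mg / 308 mg = 4.036 servings × $0.50 = $2.02.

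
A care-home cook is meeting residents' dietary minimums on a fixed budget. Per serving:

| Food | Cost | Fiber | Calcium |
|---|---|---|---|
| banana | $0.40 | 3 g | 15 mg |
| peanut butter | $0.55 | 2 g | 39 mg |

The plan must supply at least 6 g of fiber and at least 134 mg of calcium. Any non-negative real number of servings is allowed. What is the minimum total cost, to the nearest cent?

Minimising a linear cost over {fiber ≥ 6, calcium ≥ 134, servings ≥ 0} — the optimum is at a vertex, using one or two foods.
banana only: max(6/3, 134/15) = 8.933 servings → $3.57.
peanut butter only: max(6/2, 134/39) = 3.436 servings → $1.89.
banana + peanut butter: intersection lies outside the first quadrant.
Cheapest feasible corner: $1.89.

$1.89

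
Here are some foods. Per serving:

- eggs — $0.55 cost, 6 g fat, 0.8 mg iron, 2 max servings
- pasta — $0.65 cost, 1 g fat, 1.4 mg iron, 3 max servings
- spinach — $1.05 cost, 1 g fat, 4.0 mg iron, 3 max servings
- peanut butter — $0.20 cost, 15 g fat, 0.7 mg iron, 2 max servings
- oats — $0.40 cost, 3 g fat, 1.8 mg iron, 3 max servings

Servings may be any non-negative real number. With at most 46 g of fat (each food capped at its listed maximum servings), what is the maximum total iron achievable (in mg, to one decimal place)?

Iron per g fat: spinach 4, pasta 1.4, oats 0.6, eggs 0.1333, peanut butter 0.04667.
Take 3 servings of spinach: uses 3 g fat, +12.0 mg iron (running total 12.0 mg).
Take 3 servings of pasta: uses 3 g fat, +4.2 mg iron (running total 16.2 mg).
Take 3 servings of oats: uses 9 g fat, +5.4 mg iron (running total 21.6 mg).
Take 2 servings of eggs: uses 12 g fat, +1.6 mg iron (running total 23.2 mg).
Take 1.267 servings of peanut butter: uses 19 g fat, +0.9 mg iron (running total 24.1 mg).
Filling greedily by iron-per-g fat is optimal for one linear limit, giving 24.1 mg.

24.1 mg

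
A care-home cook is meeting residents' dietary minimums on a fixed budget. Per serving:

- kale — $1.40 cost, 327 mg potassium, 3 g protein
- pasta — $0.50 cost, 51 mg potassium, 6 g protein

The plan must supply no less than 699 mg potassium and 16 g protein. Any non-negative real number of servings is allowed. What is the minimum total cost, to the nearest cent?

kale only: max(699/327, 16/3) = 5.333 servings → $7.47.
pasta only: max(699/51, 16/6) = 13.71 servings → $6.85.
kale + pasta with both tight: 1.867 servings and 1.733 servings → $3.48.
So the least-cost plan costs $3.48.

$3.48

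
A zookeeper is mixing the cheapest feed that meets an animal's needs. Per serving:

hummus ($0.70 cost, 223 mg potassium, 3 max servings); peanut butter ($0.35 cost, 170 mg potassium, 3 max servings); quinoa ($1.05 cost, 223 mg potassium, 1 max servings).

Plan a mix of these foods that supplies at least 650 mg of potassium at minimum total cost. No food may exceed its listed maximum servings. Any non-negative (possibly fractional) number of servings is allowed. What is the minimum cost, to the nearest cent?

$1.49

Cost per mg of potassium: peanut butter $0.0021, hummus $0.0031, quinoa $0.0047.
Take 3 servings of peanut butter: +510.0 mg potassium for $1.05 (total $1.05, still need 140.0 mg).
Take 0.6278 servings of hummus: +140.0 mg potassium for $0.44 (total $1.49, still need 0.0 mg).
Greedy by cheapest-per-mg is optimal for a single linear constraint, so the minimum cost is $1.49.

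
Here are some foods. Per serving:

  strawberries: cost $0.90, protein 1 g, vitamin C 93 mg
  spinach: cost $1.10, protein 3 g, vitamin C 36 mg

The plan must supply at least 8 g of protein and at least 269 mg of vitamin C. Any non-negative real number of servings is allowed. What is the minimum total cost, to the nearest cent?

$4.07

Minimising a linear cost over {protein ≥ 8, vitamin C ≥ 269, servings ≥ 0} — the optimum is at a vertex, using one or two foods.
strawberries only: max(8/1, 269/93) = 8 servings → $7.20.
spinach only: max(8/3, 269/36) = 7.472 servings → $8.22.
strawberries + spinach with both tight: 2.136 servings and 1.955 servings → $4.07.
So the least-cost plan costs $4.07.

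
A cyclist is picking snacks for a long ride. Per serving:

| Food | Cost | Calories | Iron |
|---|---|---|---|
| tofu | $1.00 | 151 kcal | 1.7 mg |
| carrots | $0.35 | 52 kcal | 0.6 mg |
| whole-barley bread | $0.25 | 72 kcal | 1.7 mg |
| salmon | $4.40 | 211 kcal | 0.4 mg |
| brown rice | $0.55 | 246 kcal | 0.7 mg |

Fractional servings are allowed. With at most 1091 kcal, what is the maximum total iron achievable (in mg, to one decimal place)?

25.8 mg

Iron per kcal: whole-barley bread 0.02361, carrots 0.01154, tofu 0.01126, brown rice 0.002846, salmon 0.001896.
With no serving limits, spend the whole calories allowance on whole-barley bread: 1091 kcal / 72 kcal × 1.7 mg = 25.8 mg.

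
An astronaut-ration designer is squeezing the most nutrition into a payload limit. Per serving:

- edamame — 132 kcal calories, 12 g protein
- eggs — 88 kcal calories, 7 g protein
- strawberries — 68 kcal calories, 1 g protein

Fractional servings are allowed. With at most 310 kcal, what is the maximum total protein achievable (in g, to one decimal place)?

Protein per kcal: edamame 0.09091, eggs 0.07955, strawberries 0.01471.
With no serving limits, spend the whole calories allowance on edamame: 310 kcal / 132 kcal × 12 g = 28.2 g.

28.2 g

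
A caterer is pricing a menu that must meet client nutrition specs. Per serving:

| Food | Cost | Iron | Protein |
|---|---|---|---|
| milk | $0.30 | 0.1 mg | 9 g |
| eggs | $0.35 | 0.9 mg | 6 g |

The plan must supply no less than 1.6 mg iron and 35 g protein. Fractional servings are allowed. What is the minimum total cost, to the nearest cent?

milk only: max(1.6/0.1, 35/9) = 16 servings → $4.80.
eggs only: max(1.6/0.9, 35/6) = 5.833 servings → $2.04.
milk + eggs with both tight: 2.92 servings and 1.453 servings → $1.38.
Cheapest feasible corner: $1.38.

$1.38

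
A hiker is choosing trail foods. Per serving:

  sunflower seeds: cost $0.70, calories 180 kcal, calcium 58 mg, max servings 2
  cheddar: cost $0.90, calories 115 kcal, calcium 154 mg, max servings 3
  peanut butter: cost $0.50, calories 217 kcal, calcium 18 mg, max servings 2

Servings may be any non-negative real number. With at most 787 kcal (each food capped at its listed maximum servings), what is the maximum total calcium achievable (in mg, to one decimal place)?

Calcium per kcal: cheddar 1.339, sunflower seeds 0.3222, peanut butter 0.08295.
Take 3 servings of cheddar: uses 345 kcal, +462.0 mg calcium (running total 462.0 mg).
Take 2 servings of sunflower seeds: uses 360 kcal, +116.0 mg calcium (running total 578.0 mg).
Take 0.3779 servings of peanut butter: uses 82 kcal, +6.8 mg calcium (running total 584.8 mg).
Filling greedily by calcium-per-kcal is optimal for one linear limit, giving 584.8 mg.

584.8 mg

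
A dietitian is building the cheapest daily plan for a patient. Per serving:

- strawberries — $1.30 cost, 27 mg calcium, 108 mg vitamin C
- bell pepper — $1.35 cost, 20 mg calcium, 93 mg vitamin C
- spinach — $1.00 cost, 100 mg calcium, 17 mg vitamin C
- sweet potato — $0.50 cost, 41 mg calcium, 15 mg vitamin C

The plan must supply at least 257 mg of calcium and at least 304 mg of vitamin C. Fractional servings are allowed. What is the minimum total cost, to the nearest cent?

$5.16

At the optimum either one food covers both requirements or two foods hit both targets exactly; no other combination can be cheaper.
strawberries only: max(257/27, 304/108) = 9.519 servings → $12.37.
bell pepper only: max(257/20, 304/93) = 12.85 servings → $17.35.
spinach only: max(257/100, 304/17) = 17.88 servings → $17.88.
sweet potato only: max(257/41, 304/15) = 20.27 servings → $10.13.
strawberries + bell pepper with both targets exact would need a negative amount; discard.
strawberries + spinach with both tight: 2.517 servings and 1.89 servings → $5.16.
strawberries + sweet potato with both tight: 2.14 servings and 4.859 servings → $5.21.
bell pepper + spinach with both tight: 2.905 servings and 1.989 servings → $5.91.
bell pepper + sweet potato with both tight: 2.451 servings and 5.073 servings → $5.84.
spinach + sweet potato: the both-tight solution has a negative serving — not a feasible corner.
Cheapest feasible corner: $5.16.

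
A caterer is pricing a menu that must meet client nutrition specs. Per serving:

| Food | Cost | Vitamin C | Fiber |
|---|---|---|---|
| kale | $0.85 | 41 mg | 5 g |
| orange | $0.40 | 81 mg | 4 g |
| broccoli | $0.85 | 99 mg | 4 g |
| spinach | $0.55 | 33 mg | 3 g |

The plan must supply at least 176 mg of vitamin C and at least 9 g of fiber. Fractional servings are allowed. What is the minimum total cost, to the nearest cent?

With two linear requirements the optimum uses one or two foods; enumerate the corners.
kale only: max(176/41, 9/5) = 4.293 servings → $3.65.
orange only: max(176/81, 9/4) = 2.25 servings → $0.90.
broccoli only: max(176/99, 9/4) = 2.25 servings → $1.91.
spinach only: max(176/33, 9/3) = 5.333 servings → $2.93.
kale + orange with both tight: 0.1037 servings and 2.12 servings → $0.94.
kale + broccoli with both tight: 0.565 servings and 1.544 servings → $1.79.
kale + spinach with both targets exact would need a negative amount; discard.
orange + broccoli: intersection lies outside the first quadrant.
orange + spinach with both tight: 2.081 servings and 0.2252 servings → $0.96.
broccoli + spinach with both tight: 1.4 servings and 1.133 servings → $1.81.
The minimum over all feasible corners is $0.90.

$0.90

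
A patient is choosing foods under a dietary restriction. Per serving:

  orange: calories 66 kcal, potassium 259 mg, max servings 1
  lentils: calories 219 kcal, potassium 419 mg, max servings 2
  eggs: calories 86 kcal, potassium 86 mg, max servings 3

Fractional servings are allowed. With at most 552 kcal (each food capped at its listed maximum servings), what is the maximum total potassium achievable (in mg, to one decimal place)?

1145.0 mg

Potassium per kcal: orange 3.924, lentils 1.913, eggs 1.
Take 1 serving of orange: uses 66 kcal, +259.0 mg potassium (running total 259.0 mg).
Take 2 servings of lentils: uses 438 kcal, +838.0 mg potassium (running total 1097.0 mg).
Take 0.5581 servings of eggs: uses 48 kcal, +48.0 mg potassium (running total 1145.0 mg).
Filling greedily by potassium-per-kcal is optimal for one linear limit, giving 1145.0 mg.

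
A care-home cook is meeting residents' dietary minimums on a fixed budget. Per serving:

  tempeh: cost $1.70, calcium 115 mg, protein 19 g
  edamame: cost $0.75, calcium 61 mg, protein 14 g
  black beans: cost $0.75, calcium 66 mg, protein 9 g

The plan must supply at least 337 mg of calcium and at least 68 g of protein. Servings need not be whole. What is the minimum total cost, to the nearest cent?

$4.05

tempeh only: max(337/115, 68/19) = 3.579 servings → $6.08.
edamame only: max(337/61, 68/14) = 5.525 servings → $4.14.
black beans only: max(337/66, 68/9) = 7.556 servings → $5.67.
tempeh + edamame with both tight: 1.264 servings and 3.142 servings → $4.50.
tempeh + black beans: intersection lies outside the first quadrant.
edamame + black beans with both tight: 3.88 servings and 1.52 servings → $4.05.
Cheapest feasible corner: $4.05.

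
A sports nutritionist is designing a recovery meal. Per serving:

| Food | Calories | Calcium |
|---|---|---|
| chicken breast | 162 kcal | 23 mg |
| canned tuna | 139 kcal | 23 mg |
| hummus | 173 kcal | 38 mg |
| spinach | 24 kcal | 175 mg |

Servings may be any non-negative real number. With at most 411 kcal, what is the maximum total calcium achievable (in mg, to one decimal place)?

Calcium per kcal: spinach 7.292, hummus 0.2197, canned tuna 0.1655, chicken breast 0.142.
With no serving limits, spend the whole calories allowance on spinach: 411 kcal / 24 kcal × 175 mg = 2996.9 mg.

2996.9 mg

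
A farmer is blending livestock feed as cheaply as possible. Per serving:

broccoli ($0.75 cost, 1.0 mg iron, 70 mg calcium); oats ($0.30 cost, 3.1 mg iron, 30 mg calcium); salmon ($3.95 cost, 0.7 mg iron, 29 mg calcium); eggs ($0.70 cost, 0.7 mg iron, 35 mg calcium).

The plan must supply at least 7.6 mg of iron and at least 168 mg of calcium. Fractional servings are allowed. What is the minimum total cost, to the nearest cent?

broccoli only: max(7.6/1.0, 168/70) = 7.6 servings → $5.70.
oats only: max(7.6/3.1, 168/30) = 5.6 servings → $1.68.
salmon only: max(7.6/0.7, 168/29) = 10.86 servings → $42.89.
eggs only: max(7.6/0.7, 168/35) = 10.86 servings → $7.60.
broccoli + oats with both tight: 1.566 servings and 1.947 servings → $1.76.
broccoli + salmon: the both-tight solution has a negative serving — not a feasible corner.
broccoli + eggs: intersection lies outside the first quadrant.
oats + salmon with both tight: 1.492 servings and 4.25 servings → $17.23.
oats + eggs with both tight: 1.696 servings and 3.346 servings → $2.85.
salmon + eggs: intersection lies outside the first quadrant.
Cheapest feasible corner: $1.68.

$1.68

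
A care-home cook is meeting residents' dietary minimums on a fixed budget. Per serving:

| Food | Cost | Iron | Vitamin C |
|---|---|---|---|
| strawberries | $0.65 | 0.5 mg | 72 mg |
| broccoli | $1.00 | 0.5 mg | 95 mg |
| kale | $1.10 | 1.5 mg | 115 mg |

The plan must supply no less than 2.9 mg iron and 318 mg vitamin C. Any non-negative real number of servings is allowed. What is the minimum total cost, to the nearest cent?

$2.93

This is a tiny linear program; its minimum lies at a vertex of the feasible set. List the vertices and price them.
strawberries only: max(2.9/0.5, 318/72) = 5.8 servings → $3.77.
broccoli only: max(2.9/0.5, 318/95) = 5.8 servings → $5.80.
kale only: max(2.9/1.5, 318/115) = 2.765 servings → $3.04.
strawberries + broccoli: intersection lies outside the first quadrant.
strawberries + kale with both tight: 2.842 servings and 0.9861 servings → $2.93.
broccoli + kale with both tight: 1.688 servings and 1.371 servings → $3.20.
So the least-cost plan costs $2.93.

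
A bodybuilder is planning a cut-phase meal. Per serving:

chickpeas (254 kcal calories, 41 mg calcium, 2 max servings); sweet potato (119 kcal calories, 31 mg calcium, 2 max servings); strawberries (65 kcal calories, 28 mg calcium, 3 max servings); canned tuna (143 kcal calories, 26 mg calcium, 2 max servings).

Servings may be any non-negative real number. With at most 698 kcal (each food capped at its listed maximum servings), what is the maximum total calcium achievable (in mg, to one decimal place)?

Calcium per kcal: strawberries 0.4308, sweet potato 0.2605, canned tuna 0.1818, chickpeas 0.1614.
Take 3 servings of strawberries: uses 195 kcal, +84.0 mg calcium (running total 84.0 mg).
Take 2 servings of sweet potato: uses 238 kcal, +62.0 mg calcium (running total 146.0 mg).
Take 1.853 servings of canned tuna: uses 265 kcal, +48.2 mg calcium (running total 194.2 mg).
Greedy by best ratio exhausts the calories allowance optimally: 194.2 mg.

194.2 mg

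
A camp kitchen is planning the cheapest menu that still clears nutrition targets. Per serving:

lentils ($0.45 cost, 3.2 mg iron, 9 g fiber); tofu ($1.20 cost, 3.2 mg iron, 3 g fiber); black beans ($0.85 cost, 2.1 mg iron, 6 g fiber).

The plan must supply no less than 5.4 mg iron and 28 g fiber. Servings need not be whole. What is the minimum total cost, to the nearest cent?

Compare the cost at each extreme point of the feasible region.
lentils only: max(5.4/3.2, 28/9) = 3.111 servings → $1.40.
tofu only: max(5.4/3.2, 28/3) = 9.333 servings → $11.20.
black beans only: max(5.4/2.1, 28/6) = 4.667 servings → $3.97.
lentils + tofu: intersection lies outside the first quadrant.
lentils + black beans: the both-tight solution has a negative serving — not a feasible corner.
tofu + black beans: intersection lies outside the first quadrant.
So the least-cost plan costs $1.40.

$1.40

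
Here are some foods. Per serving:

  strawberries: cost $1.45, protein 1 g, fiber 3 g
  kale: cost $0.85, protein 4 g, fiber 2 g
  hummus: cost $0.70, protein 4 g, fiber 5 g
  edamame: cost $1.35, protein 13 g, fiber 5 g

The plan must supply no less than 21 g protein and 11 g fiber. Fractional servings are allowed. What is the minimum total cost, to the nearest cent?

$2.42

Check every corner: each single food scaled to meet both minima, and each pair solved so both constraints bind.
strawberries only: max(21/1, 11/3) = 21 servings → $30.45.
kale only: max(21/4, 11/2) = 5.5 servings → $4.67.
hummus only: max(21/4, 11/5) = 5.25 servings → $3.67.
edamame only: max(21/13, 11/5) = 2.2 servings → $2.97.
strawberries + kale with both tight: 0.2 servings and 5.2 servings → $4.71.
strawberries + hummus with both targets exact would need a negative amount; discard.
strawberries + edamame with both tight: 1.118 servings and 1.529 servings → $3.69.
kale + hummus with both tight: 5.083 servings and 0.1667 servings → $4.44.
kale + edamame: the both-tight solution has a negative serving — not a feasible corner.
hummus + edamame with both tight: 0.8444 servings and 1.356 servings → $2.42.
Cheapest feasible corner: $2.42.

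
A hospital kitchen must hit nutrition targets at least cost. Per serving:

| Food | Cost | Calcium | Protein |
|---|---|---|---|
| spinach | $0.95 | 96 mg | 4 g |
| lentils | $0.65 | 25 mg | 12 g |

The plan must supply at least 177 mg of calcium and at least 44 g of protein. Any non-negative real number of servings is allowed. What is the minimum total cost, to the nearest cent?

$3.10

At the optimum either one food covers both requirements or two foods hit both targets exactly; no other combination can be cheaper.
spinach only: max(177/96, 44/4) = 11 servings → $10.45.
lentils only: max(177/25, 44/12) = 7.08 servings → $4.60.
spinach + lentils with both tight: 0.9734 servings and 3.342 servings → $3.10.
So the least-cost plan costs $3.10.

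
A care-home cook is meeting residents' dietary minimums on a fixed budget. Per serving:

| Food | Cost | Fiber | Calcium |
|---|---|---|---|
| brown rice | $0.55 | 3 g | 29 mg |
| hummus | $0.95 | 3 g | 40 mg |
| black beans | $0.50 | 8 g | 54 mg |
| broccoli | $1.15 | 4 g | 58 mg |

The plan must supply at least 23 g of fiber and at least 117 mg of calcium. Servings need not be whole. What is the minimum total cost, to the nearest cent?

Check every corner: each single food scaled to meet both minima, and each pair solved so both constraints bind.
brown rice only: max(23/3, 117/29) = 7.667 servings → $4.22.
hummus only: max(23/3, 117/40) = 7.667 servings → $7.28.
black beans only: max(23/8, 117/54) = 2.875 servings → $1.44.
broccoli only: max(23/4, 117/58) = 5.75 servings → $6.61.
brown rice + hummus: intersection lies outside the first quadrant.
brown rice + black beans with both targets exact would need a negative amount; discard.
brown rice + broccoli: the both-tight solution has a negative serving — not a feasible corner.
hummus + black beans: the both-tight solution has a negative serving — not a feasible corner.
hummus + broccoli with both targets exact would need a negative amount; discard.
black beans + broccoli with both targets exact would need a negative amount; discard.
So the least-cost plan costs $1.44.

$1.44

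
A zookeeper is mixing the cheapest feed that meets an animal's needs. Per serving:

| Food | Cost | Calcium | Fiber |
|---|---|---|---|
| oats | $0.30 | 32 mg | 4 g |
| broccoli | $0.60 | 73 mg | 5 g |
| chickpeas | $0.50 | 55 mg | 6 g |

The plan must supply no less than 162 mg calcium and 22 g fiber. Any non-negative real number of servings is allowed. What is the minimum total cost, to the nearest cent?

$1.65

An LP optimum is at a vertex; with two nutrient constraints at most two foods are used. Check each candidate.
oats only: max(162/32, 22/4) = 5.5 servings → $1.65.
broccoli only: max(162/73, 22/5) = 4.4 servings → $2.64.
chickpeas only: max(162/55, 22/6) = 3.667 servings → $1.83.
oats + broccoli: the both-tight solution has a negative serving — not a feasible corner.
oats + chickpeas with both targets exact would need a negative amount; discard.
broccoli + chickpeas with both targets exact would need a negative amount; discard.
Cheapest feasible corner: $1.65.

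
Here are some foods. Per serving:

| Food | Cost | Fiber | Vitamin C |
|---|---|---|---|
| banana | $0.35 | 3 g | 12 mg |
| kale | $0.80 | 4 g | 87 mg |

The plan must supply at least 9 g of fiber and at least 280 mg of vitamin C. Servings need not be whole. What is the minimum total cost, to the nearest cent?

For a min-cost LP with two ≥-constraints, a basic feasible solution has at most two positive variables.
banana only: max(9/3, 280/12) = 23.33 servings → $8.17.
kale only: max(9/4, 280/87) = 3.218 servings → $2.57.
banana + kale with both targets exact would need a negative amount; discard.
Cheapest feasible corner: $2.57.

$2.57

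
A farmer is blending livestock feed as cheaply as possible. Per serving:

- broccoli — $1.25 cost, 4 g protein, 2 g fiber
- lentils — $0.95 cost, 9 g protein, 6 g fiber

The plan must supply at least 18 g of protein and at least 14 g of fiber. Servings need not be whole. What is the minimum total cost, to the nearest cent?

This is a tiny linear program; its minimum lies at a vertex of the feasible set. List the vertices and price them.
broccoli only: max(18/4, 14/2) = 7 servings → $8.75.
lentils only: max(18/9, 14/6) = 2.333 servings → $2.22.
broccoli + lentils: the both-tight solution has a negative serving — not a feasible corner.
So the least-cost plan costs $2.22.

$2.22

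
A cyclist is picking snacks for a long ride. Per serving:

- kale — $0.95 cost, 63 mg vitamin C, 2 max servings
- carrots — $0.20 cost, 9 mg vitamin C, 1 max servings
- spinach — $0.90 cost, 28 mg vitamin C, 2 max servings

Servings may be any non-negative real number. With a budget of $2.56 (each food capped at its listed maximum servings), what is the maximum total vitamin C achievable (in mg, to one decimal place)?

Vitamin C per dollar: kale 66.32, carrots 45, spinach 31.11.
Take 2 servings of kale: spends $1.90, +126.0 mg vitamin C (running total 126.0 mg).
Take 1 serving of carrots: spends $0.20, +9.0 mg vitamin C (running total 135.0 mg).
Take 0.5111 servings of spinach: spends $0.46, +14.3 mg vitamin C (running total 149.3 mg).
Filling greedily by vitamin C-per-dollar is optimal for one linear limit, giving 149.3 mg.

149.3 mg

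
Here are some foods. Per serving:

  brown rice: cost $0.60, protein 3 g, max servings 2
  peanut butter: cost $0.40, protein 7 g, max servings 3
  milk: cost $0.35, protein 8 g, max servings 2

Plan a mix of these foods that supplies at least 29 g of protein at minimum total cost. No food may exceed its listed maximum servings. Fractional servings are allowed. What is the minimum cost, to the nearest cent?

Cost per g of protein: milk $0.0437, peanut butter $0.0571, brown rice $0.2000.
Take 2 servings of milk: +16.0 g protein for $0.70 (total $0.70, still need 13.0 g).
Take 1.857 servings of peanut butter: +13.0 g protein for $0.74 (total $1.44, still need 0.0 g).
Filling from the cheapest source first is optimal under one linear minimum: $1.44.

$1.44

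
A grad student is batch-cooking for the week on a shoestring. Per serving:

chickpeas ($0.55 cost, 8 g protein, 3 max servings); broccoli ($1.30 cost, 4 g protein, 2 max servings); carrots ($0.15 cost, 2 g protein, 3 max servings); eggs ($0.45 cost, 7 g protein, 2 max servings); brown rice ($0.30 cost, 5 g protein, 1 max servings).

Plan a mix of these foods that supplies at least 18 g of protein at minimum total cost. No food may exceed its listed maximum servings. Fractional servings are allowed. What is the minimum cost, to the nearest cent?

$1.14

Cost per g of protein: brown rice $0.0600, eggs $0.0643, chickpeas $0.0688, carrots $0.0750, broccoli $0.3250.
Take 1 serving of brown rice: +5.0 g protein for $0.30 (total $0.30, still need 13.0 g).
Take 1.857 servings of eggs: +13.0 g protein for $0.84 (total $1.14, still need 0.0 g).
Greedy by cheapest-per-g is optimal for a single linear constraint, so the minimum cost is $1.14.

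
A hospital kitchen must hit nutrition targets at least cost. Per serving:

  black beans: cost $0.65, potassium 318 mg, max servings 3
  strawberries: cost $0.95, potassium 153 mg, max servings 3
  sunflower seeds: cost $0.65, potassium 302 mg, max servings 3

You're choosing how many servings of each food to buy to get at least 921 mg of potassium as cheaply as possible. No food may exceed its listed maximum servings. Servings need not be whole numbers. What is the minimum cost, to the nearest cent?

$1.88

Cost per mg of potassium: black beans $0.0020, sunflower seeds $0.0022, strawberries $0.0062.
Take 2.896 servings of black beans: +921.0 mg potassium for $1.88 (total $1.88, still need 0.0 mg).
Filling from the cheapest source first is optimal under one linear minimum: $1.88.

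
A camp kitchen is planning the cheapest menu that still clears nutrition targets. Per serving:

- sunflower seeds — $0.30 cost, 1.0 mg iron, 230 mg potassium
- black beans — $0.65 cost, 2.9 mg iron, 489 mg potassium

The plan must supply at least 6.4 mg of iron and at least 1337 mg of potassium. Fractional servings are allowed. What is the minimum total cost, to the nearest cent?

This is a tiny linear program; its minimum lies at a vertex of the feasible set. List the vertices and price them.
sunflower seeds only: max(6.4/1.0, 1337/230) = 6.4 servings → $1.92.
black beans only: max(6.4/2.9, 1337/489) = 2.734 servings → $1.78.
sunflower seeds + black beans with both tight: 4.201 servings and 0.7584 servings → $1.75.
So the least-cost plan costs $1.75.

$1.75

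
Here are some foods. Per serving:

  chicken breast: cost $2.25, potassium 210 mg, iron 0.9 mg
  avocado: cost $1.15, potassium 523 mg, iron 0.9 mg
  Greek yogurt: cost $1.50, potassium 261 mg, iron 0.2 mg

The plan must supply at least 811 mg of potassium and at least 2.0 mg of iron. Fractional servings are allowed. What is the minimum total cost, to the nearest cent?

$2.56

At the optimum either one food covers both requirements or two foods hit both targets exactly; no other combination can be cheaper.
chicken breast only: max(811/210, 2.0/0.9) = 3.862 servings → $8.69.
avocado only: max(811/523, 2.0/0.9) = 2.222 servings → $2.56.
Greek yogurt only: max(811/261, 2.0/0.2) = 10 servings → $15.00.
chicken breast + avocado with both tight: 1.122 servings and 1.1 servings → $3.79.
chicken breast + Greek yogurt with both tight: 1.865 servings and 1.607 servings → $6.61.
avocado + Greek yogurt with both targets exact would need a negative amount; discard.
The minimum over all feasible corners is $2.56.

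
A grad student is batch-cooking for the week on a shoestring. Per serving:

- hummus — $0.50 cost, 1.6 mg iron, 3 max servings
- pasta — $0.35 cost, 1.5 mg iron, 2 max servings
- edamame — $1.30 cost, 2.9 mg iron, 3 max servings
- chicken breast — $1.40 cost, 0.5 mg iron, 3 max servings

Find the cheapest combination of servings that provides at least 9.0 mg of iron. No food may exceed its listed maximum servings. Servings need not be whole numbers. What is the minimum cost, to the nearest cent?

Cost per mg of iron: pasta $0.2333, hummus $0.3125, edamame $0.4483, chicken breast $2.8000.
Take 2 servings of pasta: +3.0 mg iron for $0.70 (total $0.70, still need 6.0 mg).
Take 3 servings of hummus: +4.8 mg iron for $1.50 (total $2.20, still need 1.2 mg).
Take 0.4138 servings of edamame: +1.2 mg iron for $0.54 (total $2.74, still need 0.0 mg).
Filling from the cheapest source first is optimal under one linear minimum: $2.74.

$2.74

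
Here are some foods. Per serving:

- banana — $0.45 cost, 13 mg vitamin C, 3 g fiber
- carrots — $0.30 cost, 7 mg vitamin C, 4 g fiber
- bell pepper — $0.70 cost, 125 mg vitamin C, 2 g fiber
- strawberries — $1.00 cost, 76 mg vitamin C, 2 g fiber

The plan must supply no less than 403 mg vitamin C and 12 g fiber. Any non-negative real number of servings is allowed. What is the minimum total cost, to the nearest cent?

$2.63

The cheapest plan sits at a corner of the feasible region — with two constraints it uses at most two foods.
banana only: max(403/13, 12/3) = 31 servings → $13.95.
carrots only: max(403/7, 12/4) = 57.57 servings → $17.27.
bell pepper only: max(403/125, 12/2) = 6 servings → $4.20.
strawberries only: max(403/76, 12/2) = 6 servings → $6.00.
banana + carrots: intersection lies outside the first quadrant.
banana + bell pepper with both tight: 1.989 servings and 3.017 servings → $3.01.
banana + strawberries with both tight: 0.5248 servings and 5.213 servings → $5.45.
carrots + bell pepper with both tight: 1.428 servings and 3.144 servings → $2.63.
carrots + strawberries with both tight: 0.3655 servings and 5.269 servings → $5.38.
bell pepper + strawberries with both targets exact would need a negative amount; discard.
So the least-cost plan costs $2.63.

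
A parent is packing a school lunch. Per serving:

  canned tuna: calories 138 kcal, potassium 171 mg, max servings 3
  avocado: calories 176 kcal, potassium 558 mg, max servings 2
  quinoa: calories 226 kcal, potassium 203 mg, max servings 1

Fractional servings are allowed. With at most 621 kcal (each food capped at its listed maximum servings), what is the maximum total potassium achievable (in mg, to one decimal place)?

1449.3 mg

Potassium per kcal: avocado 3.17, canned tuna 1.239, quinoa 0.8982.
Take 2 servings of avocado: uses 352 kcal, +1116.0 mg potassium (running total 1116.0 mg).
Take 1.949 servings of canned tuna: uses 269 kcal, +333.3 mg potassium (running total 1449.3 mg).
Filling greedily by potassium-per-kcal is optimal for one linear limit, giving 1449.3 mg.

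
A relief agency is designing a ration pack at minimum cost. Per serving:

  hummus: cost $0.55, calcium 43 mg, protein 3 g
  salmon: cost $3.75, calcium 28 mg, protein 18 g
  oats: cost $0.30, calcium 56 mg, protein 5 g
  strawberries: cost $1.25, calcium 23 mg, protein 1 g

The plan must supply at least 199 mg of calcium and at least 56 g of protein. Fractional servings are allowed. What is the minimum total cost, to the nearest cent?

$3.36

hummus only: max(199/43, 56/3) = 18.67 servings → $10.27.
salmon only: max(199/28, 56/18) = 7.107 servings → $26.65.
oats only: max(199/56, 56/5) = 11.2 servings → $3.36.
strawberries only: max(199/23, 56/1) = 56 servings → $70.00.
hummus + salmon with both tight: 2.919 servings and 2.625 servings → $11.45.
hummus + oats: intersection lies outside the first quadrant.
hummus + strawberries with both targets exact would need a negative amount; discard.
salmon + oats with both tight: 2.467 servings and 2.32 servings → $9.95.
salmon + strawberries with both tight: 2.821 servings and 5.218 servings → $17.10.
oats + strawberries: the both-tight solution has a negative serving — not a feasible corner.
The minimum over all feasible corners is $3.36.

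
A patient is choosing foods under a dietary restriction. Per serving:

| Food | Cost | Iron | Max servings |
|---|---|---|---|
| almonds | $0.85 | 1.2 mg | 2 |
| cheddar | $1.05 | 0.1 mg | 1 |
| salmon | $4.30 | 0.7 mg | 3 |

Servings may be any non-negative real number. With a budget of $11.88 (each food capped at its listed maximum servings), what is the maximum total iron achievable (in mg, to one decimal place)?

4.1 mg

Iron per dollar: almonds 1.412, salmon 0.1628, cheddar 0.09524.
Take 2 servings of almonds: spends $1.70, +2.4 mg iron (running total 2.4 mg).
Take 2.367 servings of salmon: spends $10.18, +1.7 mg iron (running total 4.1 mg).
Greedy by best ratio exhausts the cost allowance optimally: 4.1 mg.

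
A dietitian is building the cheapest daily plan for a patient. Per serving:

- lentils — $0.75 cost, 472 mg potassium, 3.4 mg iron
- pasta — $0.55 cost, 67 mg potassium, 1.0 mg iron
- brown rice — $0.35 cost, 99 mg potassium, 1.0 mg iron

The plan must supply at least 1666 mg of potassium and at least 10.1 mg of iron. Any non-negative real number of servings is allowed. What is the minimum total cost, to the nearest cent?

$2.65

This is a tiny linear program; its minimum lies at a vertex of the feasible set. List the vertices and price them.
lentils only: max(1666/472, 10.1/3.4) = 3.53 servings → $2.65.
pasta only: max(1666/67, 10.1/1.0) = 24.87 servings → $13.68.
brown rice only: max(1666/99, 10.1/1.0) = 16.83 servings → $5.89.
lentils + pasta: the both-tight solution has a negative serving — not a feasible corner.
lentils + brown rice: the both-tight solution has a negative serving — not a feasible corner.
pasta + brown rice with both targets exact would need a negative amount; discard.
The minimum over all feasible corners is $2.65.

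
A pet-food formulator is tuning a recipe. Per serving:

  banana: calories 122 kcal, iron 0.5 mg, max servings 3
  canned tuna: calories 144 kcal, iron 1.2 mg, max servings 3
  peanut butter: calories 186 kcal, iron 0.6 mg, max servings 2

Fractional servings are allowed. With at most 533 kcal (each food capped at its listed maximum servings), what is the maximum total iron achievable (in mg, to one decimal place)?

Iron per kcal: canned tuna 0.008333, banana 0.004098, peanut butter 0.003226.
Take 3 servings of canned tuna: uses 432 kcal, +3.6 mg iron (running total 3.6 mg).
Take 0.8279 servings of banana: uses 101 kcal, +0.4 mg iron (running total 4.0 mg).
Greedy by best ratio exhausts the calories allowance optimally: 4.0 mg.

4.0 mg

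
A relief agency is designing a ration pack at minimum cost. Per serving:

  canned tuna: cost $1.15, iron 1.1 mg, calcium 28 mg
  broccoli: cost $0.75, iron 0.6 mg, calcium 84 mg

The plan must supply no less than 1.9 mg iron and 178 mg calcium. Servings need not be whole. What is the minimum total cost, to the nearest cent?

This is a tiny linear program; its minimum lies at a vertex of the feasible set. List the vertices and price them.
canned tuna only: max(1.9/1.1, 178/28) = 6.357 servings → $7.31.
broccoli only: max(1.9/0.6, 178/84) = 3.167 servings → $2.38.
canned tuna + broccoli with both tight: 0.6984 servings and 1.886 servings → $2.22.
The minimum over all feasible corners is $2.22.

$2.22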